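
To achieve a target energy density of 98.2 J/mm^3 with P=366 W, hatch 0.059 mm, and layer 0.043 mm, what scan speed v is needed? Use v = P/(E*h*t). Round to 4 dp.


v = 366 / (98.2*0.059*0.043) = 1469.0925 mm/s


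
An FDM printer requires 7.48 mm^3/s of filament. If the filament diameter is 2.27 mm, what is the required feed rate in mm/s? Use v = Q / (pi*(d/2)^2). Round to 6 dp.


A = pi*(2.27/2)^2 = 4.047078
v = 7.48 / 4.047078 = 1.848247 mm/s


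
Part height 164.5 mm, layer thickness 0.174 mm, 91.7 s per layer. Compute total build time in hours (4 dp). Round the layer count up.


Layers = ceil(164.5/0.174) = 946
t = 946 * 91.7 / 3600 = 24.0967 hrs


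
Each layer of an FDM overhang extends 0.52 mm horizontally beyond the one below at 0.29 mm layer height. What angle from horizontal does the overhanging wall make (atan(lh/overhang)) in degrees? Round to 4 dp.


angle = atan(0.29/0.52) = 29.1481 degrees


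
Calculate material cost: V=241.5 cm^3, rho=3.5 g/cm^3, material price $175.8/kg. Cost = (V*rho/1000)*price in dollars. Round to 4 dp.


Mass = 241.5*3.5/1000 = 0.84525 kg
Cost = 0.84525 * 175.8 = 148.595 $


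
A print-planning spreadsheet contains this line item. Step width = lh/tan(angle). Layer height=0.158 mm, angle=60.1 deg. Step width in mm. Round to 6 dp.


step = 0.158 / tan(60.1) = 0.090854 mm


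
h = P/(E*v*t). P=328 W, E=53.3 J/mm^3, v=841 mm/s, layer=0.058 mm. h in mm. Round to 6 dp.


h = 328 / (53.3*841*0.058) = 0.12616 mm


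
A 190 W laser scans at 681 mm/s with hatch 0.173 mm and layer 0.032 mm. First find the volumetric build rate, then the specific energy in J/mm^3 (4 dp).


Build rate = 681 * 0.173 * 0.032 = 3.770016 mm^3/s
SE = 190 / 3.770016 = 50.3977 J/mm^3


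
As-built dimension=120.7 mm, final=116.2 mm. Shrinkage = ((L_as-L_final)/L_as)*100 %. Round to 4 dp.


Shrinkage = ((120.7-116.2)/120.7)*100 = 3.7283 %


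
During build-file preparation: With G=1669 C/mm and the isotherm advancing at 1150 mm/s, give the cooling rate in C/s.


CR = 1669 * 1150 = 1919350 C/s


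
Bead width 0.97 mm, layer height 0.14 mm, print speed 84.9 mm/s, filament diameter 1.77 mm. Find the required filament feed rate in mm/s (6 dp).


Q = 0.97 * 0.14 * 84.9 = 11.52942 mm^3/s
A_fil = pi*(1.77/2)^2 = 2.46057391 mm^2
v_feed = 11.52942 / 2.46057391 = 4.685663 mm/s


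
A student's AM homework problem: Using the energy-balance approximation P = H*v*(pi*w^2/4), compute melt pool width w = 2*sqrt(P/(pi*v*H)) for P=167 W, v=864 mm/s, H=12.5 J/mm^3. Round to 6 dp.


w = 2*sqrt(167/(pi*864*12.5)) = 0.140314 mm


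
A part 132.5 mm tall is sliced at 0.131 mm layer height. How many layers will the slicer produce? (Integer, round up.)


Layers = ceil(132.5/0.131) = 1012


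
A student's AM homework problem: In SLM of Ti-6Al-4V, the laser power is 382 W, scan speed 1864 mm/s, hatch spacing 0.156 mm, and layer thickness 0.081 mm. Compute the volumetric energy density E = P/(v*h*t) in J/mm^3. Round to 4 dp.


E = 382 / (1864*0.156*0.081) = 16.2184 J/mm^3


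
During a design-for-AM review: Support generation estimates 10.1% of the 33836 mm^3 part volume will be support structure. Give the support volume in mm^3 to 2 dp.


V_support = 33836 * 0.101 = 3417.44 mm^3


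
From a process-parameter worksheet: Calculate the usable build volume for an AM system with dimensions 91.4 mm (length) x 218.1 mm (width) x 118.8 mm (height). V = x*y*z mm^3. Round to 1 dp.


V = 91.4 * 218.1 * 118.8 = 2368199.6 mm^3


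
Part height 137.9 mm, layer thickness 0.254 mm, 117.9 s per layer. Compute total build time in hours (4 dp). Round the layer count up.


Layers = ceil(137.9/0.254) = 543
t = 543 * 117.9 / 3600 = 17.7833 hrs


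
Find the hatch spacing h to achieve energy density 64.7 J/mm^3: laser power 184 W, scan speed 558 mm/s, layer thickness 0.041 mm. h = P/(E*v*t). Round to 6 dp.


h = 184 / (64.7*558*0.041) = 0.124307 mm


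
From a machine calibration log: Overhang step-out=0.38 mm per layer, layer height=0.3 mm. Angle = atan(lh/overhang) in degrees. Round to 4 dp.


angle = atan(0.3/0.38) = 38.2902 degrees


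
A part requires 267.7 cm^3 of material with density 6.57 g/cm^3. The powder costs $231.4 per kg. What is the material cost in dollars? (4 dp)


Mass = 267.7*6.57/1000 = 1.758789 kg
Cost = 1.758789 * 231.4 = 406.9838 $


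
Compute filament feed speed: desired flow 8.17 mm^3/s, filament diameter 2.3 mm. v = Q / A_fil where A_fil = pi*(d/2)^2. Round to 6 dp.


A = pi*(2.3/2)^2 = 4.154756
v = 8.17 / 4.154756 = 1.966421 mm/s


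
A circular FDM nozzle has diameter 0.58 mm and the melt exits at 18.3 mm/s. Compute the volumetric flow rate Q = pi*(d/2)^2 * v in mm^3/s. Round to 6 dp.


A = pi*(0.58/2)^2 = 0.26420794 mm^2
Q = 0.26420794 * 18.3 = 4.835005 mm^3/s


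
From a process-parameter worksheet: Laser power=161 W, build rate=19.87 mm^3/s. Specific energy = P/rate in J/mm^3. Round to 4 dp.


SE = 161 / 19.87 = 8.1027 J/mm^3


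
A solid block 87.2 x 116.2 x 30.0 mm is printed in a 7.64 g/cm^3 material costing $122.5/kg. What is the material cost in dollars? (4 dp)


V = 87.2 * 116.2 * 30.0 = 303979.2 mm^3 = 303.9792 cm^3
Mass = 303.9792 * 7.64 / 1000 = 2.32240109 kg
Cost = 2.32240109 * 122.5 = 284.4941 $


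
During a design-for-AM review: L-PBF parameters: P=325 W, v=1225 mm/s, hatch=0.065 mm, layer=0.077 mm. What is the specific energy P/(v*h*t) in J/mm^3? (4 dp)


Build rate = 1225 * 0.065 * 0.077 = 6.131125 mm^3/s
SE = 325 / 6.131125 = 53.0082 J/mm^3


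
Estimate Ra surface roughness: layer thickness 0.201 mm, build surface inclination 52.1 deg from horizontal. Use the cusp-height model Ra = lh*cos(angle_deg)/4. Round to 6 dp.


Ra = 0.201 * cos(52.1) / 4 = 0.030868 mm


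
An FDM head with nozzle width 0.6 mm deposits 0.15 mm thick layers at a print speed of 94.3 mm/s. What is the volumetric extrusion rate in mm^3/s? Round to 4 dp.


Rate = 0.6 * 0.15 * 94.3 = 8.487 mm^3/s


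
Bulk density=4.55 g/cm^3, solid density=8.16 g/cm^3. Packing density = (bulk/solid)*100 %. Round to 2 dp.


Packing = (4.55/8.16)*100 = 55.76 %


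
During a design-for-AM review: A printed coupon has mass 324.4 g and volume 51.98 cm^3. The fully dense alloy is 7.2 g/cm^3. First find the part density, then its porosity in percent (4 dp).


rho_part = 324.4 / 51.98 = 6.24086187 g/cm^3
Porosity = (1 - 6.24086187/7.2)*100 = 13.3214 %


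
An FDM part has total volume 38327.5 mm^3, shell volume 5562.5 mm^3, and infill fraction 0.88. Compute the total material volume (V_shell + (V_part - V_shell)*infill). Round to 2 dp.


V_infill = (38327.5 - 5562.5) * 0.88 = 28833.2
V_total = 5562.5 + 28833.2 = 34395.7 mm^3


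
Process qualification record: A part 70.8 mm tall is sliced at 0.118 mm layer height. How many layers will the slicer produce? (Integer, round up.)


Layers = ceil(70.8/0.118) = 600


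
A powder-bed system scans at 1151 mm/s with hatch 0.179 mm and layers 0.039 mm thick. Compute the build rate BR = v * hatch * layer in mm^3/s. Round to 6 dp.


Rate = 1151 * 0.179 * 0.039 = 8.035131 mm^3/s


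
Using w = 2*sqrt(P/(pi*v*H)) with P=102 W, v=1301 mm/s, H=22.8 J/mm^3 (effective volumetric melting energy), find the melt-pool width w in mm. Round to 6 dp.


w = 2*sqrt(102/(pi*1301*22.8)) = 0.066168 mm


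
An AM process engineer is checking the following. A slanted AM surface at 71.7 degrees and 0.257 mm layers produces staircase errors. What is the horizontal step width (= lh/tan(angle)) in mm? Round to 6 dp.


step = 0.257 / tan(71.7) = 0.084995 mm


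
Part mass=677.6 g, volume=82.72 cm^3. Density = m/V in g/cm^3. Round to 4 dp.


rho = 677.6 / 82.72 = 8.1915 g/cm^3


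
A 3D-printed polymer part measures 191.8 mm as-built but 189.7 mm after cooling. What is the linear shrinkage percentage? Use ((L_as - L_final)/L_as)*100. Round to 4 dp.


Shrinkage = ((191.8-189.7)/191.8)*100 = 1.0949 %


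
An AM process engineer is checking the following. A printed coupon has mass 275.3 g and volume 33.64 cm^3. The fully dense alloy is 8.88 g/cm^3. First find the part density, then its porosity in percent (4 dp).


rho_part = 275.3 / 33.64 = 8.18370987 g/cm^3
Porosity = (1 - 8.18370987/8.88)*100 = 7.8411 %


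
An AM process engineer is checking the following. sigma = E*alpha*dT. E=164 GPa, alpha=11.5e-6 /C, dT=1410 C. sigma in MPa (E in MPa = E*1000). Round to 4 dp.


sigma = 164*1000 * 11.5e-6 * 1410 = 2659.26 MPa


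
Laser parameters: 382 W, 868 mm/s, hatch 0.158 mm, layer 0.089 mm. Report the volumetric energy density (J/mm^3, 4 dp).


E = 382 / (868*0.158*0.089) = 31.2966 J/mm^3


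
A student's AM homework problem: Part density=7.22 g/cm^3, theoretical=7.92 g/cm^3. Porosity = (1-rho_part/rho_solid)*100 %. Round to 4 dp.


Porosity = (1-7.22/7.92)*100 = 8.8384 %


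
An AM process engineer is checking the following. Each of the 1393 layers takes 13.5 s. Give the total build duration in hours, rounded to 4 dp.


t = 1393 * 13.5 / 3600 = 5.2238 hrs


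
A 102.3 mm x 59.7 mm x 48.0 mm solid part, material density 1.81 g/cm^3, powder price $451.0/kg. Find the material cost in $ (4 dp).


V = 102.3 * 59.7 * 48.0 = 293150.88 mm^3 = 293.15088 cm^3
Mass = 293.15088 * 1.81 / 1000 = 0.53060309 kg
Cost = 0.53060309 * 451.0 = 239.302 $


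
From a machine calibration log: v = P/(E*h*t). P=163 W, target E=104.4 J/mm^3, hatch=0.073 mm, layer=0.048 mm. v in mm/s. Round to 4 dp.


v = 163 / (104.4*0.073*0.048) = 445.5772 mm/s


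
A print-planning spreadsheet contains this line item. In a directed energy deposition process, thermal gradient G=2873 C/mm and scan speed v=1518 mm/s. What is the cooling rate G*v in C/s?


CR = 2873 * 1518 = 4361214 C/s


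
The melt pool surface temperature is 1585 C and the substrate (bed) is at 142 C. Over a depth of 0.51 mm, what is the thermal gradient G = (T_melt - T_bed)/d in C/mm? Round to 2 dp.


G = (1585-142)/0.51 = 2829.41 C/mm


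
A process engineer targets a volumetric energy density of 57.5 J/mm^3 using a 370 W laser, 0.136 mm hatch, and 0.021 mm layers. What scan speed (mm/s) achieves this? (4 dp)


v = 370 / (57.5*0.136*0.021) = 2253.0751 mm/s


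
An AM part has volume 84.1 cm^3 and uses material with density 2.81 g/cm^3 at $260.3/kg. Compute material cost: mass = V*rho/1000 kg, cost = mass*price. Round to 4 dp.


Mass = 84.1*2.81/1000 = 0.236321 kg
Cost = 0.236321 * 260.3 = 61.5144 $


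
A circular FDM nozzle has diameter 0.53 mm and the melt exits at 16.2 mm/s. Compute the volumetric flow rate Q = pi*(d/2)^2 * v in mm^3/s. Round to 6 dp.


A = pi*(0.53/2)^2 = 0.22061834 mm^2
Q = 0.22061834 * 16.2 = 3.574017 mm^3/s


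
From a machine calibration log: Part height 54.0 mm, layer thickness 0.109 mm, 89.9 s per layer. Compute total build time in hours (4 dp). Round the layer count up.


Layers = ceil(54.0/0.109) = 496
t = 496 * 89.9 / 3600 = 12.3862 hrs


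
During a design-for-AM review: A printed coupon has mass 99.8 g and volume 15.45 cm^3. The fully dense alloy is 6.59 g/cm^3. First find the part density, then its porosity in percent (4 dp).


rho_part = 99.8 / 15.45 = 6.45954693 g/cm^3
Porosity = (1 - 6.45954693/6.59)*100 = 1.9796 %


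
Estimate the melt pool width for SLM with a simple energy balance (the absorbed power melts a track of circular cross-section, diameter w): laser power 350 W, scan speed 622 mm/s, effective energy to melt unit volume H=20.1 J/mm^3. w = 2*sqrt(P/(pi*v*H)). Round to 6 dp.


w = 2*sqrt(350/(pi*622*20.1)) = 0.188797 mm


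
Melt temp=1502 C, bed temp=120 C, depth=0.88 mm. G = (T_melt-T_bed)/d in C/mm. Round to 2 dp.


G = (1502-120)/0.88 = 1570.45 C/mm


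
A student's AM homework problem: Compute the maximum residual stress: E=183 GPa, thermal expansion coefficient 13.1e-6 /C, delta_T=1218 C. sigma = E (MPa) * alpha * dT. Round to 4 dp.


sigma = 183*1000 * 13.1e-6 * 1218 = 2919.9114 MPa


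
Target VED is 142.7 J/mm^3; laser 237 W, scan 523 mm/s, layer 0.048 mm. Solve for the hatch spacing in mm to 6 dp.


h = 237 / (142.7*523*0.048) = 0.066158 mm


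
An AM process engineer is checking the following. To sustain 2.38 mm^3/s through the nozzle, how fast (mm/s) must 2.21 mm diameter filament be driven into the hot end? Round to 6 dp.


A = pi*(2.21/2)^2 = 3.835963
v = 2.38 / 3.835963 = 0.620444 mm/s


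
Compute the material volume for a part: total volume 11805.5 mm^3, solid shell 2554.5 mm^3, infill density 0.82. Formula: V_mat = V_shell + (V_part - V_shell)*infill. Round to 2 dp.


V_infill = (11805.5 - 2554.5) * 0.82 = 7585.82
V_total = 2554.5 + 7585.82 = 10140.32 mm^3


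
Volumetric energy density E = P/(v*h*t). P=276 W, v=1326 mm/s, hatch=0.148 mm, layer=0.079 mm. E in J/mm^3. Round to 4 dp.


E = 276 / (1326*0.148*0.079) = 17.8023 J/mm^3


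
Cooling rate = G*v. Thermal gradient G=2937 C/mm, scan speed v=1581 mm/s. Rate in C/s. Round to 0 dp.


CR = 2937 * 1581 = 4643397 C/s


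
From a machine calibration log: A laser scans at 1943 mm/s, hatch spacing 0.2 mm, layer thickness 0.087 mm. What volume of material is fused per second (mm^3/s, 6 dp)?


Rate = 1943 * 0.2 * 0.087 = 33.8082 mm^3/s


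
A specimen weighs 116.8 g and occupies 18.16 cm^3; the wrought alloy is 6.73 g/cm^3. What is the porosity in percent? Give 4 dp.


rho_part = 116.8 / 18.16 = 6.43171806 g/cm^3
Porosity = (1 - 6.43171806/6.73)*100 = 4.4321 %


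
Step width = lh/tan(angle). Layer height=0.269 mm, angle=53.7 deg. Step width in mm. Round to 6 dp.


step = 0.269 / tan(53.7) = 0.1976 mm


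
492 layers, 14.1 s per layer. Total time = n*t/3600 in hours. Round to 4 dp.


t = 492 * 14.1 / 3600 = 1.927 hrs


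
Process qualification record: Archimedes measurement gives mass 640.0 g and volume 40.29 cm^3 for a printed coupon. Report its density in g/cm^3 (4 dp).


rho = 640.0 / 40.29 = 15.8848 g/cm^3


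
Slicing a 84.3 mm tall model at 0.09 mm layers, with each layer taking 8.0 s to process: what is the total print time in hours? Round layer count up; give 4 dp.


Layers = ceil(84.3/0.09) = 937
t = 937 * 8.0 / 3600 = 2.0822 hrs


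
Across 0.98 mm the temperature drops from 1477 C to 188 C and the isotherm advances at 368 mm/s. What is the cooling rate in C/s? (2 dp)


G = (1477-188)/0.98 = 1315.30612245 C/mm
CR = 1315.30612245 * 368 = 484032.65 C/s


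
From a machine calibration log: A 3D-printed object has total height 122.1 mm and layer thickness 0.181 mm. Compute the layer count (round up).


Layers = ceil(122.1/0.181) = 675


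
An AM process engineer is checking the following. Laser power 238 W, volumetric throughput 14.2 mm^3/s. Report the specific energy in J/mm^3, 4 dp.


SE = 238 / 14.2 = 16.7606 J/mm^3


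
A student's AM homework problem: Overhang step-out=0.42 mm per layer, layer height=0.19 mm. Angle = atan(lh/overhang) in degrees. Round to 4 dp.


angle = atan(0.19/0.42) = 24.3411 degrees


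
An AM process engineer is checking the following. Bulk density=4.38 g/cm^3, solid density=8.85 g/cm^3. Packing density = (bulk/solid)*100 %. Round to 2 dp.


Packing = (4.38/8.85)*100 = 49.49 %


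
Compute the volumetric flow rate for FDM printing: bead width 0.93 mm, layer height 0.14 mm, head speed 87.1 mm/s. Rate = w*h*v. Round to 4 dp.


Rate = 0.93 * 0.14 * 87.1 = 11.3404 mm^3/s


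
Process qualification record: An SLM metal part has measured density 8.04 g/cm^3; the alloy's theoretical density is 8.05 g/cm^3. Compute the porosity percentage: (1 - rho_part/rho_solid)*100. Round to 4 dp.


Porosity = (1-8.04/8.05)*100 = 0.1242 %


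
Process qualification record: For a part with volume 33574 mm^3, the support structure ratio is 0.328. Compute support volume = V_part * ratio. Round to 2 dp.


V_support = 33574 * 0.328 = 11012.27 mm^3


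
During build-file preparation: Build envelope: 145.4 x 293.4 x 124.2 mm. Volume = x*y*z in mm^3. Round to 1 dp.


V = 145.4 * 293.4 * 124.2 = 5298416.7 mm^3


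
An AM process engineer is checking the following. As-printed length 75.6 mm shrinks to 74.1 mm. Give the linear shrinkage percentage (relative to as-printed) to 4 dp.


Shrinkage = ((75.6-74.1)/75.6)*100 = 1.9841 %


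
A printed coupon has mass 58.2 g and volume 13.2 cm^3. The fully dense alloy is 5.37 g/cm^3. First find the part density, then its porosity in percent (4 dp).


rho_part = 58.2 / 13.2 = 4.40909091 g/cm^3
Porosity = (1 - 4.40909091/5.37)*100 = 17.894 %


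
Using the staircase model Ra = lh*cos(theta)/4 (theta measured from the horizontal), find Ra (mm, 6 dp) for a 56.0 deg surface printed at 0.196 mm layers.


Ra = 0.196 * cos(56.0) / 4 = 0.0274 mm


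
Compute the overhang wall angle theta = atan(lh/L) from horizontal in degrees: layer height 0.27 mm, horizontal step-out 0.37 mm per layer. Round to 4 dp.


angle = atan(0.27/0.37) = 36.1193 degrees


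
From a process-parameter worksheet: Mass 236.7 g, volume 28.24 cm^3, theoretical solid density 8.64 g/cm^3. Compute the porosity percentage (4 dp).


rho_part = 236.7 / 28.24 = 8.38172805 g/cm^3
Porosity = (1 - 8.38172805/8.64)*100 = 2.9893 %


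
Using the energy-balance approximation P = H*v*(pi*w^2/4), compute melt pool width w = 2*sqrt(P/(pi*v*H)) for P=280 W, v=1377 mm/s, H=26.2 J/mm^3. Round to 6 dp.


w = 2*sqrt(280/(pi*1377*26.2)) = 0.099407 mm


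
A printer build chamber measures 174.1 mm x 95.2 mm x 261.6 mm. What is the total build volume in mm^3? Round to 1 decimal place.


V = 174.1 * 95.2 * 261.6 = 4335842.1 mm^3


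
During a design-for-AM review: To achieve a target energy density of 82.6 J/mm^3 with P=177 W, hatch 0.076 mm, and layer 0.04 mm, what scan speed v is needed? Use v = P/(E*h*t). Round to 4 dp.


v = 177 / (82.6*0.076*0.04) = 704.8872 mm/s


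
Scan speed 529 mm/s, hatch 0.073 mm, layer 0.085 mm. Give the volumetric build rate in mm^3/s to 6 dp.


Rate = 529 * 0.073 * 0.085 = 3.282445 mm^3/s


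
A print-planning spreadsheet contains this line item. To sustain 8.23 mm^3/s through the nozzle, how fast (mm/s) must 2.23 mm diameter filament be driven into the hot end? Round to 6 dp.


A = pi*(2.23/2)^2 = 3.905707
v = 8.23 / 3.905707 = 2.107173 mm/s


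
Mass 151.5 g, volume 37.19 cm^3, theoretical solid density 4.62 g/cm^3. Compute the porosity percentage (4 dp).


rho_part = 151.5 / 37.19 = 4.07367572 g/cm^3
Porosity = (1 - 4.07367572/4.62)*100 = 11.8252 %


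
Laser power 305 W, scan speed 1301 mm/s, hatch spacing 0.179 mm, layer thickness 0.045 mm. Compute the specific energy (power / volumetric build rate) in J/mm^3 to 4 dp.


Build rate = 1301 * 0.179 * 0.045 = 10.479555 mm^3/s
SE = 305 / 10.479555 = 29.1043 J/mm^3


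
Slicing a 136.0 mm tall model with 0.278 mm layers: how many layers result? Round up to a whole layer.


Layers = ceil(136.0/0.278) = 490


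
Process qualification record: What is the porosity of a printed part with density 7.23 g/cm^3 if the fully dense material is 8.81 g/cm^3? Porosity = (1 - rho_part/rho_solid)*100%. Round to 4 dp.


Porosity = (1-7.23/8.81)*100 = 17.9342 %


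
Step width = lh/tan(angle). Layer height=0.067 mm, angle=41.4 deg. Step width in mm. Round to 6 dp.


step = 0.067 / tan(41.4) = 0.075997 mm


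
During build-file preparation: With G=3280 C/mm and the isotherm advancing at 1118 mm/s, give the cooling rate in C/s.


CR = 3280 * 1118 = 3667040 C/s


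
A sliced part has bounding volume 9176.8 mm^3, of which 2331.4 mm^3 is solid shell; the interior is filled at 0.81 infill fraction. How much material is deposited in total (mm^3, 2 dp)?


V_infill = (9176.8 - 2331.4) * 0.81 = 5544.77
V_total = 2331.4 + 5544.77 = 7876.17 mm^3


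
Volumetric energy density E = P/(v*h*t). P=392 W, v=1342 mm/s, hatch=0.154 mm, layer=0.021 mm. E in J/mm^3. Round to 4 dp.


E = 392 / (1342*0.154*0.021) = 90.322 J/mm^3


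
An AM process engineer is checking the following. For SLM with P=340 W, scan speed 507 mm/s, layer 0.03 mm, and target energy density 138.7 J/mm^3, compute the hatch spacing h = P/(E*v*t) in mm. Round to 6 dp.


h = 340 / (138.7*507*0.03) = 0.161166 mm


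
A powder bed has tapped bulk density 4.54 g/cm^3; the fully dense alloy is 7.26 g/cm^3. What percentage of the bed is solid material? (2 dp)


Packing = (4.54/7.26)*100 = 62.53 %


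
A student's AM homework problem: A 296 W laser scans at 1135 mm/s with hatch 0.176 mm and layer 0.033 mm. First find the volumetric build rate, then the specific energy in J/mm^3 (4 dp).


Build rate = 1135 * 0.176 * 0.033 = 6.59208 mm^3/s
SE = 296 / 6.59208 = 44.9024 J/mm^3


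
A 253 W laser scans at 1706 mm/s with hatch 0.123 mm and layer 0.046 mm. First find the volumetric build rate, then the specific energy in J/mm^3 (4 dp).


Build rate = 1706 * 0.123 * 0.046 = 9.652548 mm^3/s
SE = 253 / 9.652548 = 26.2107 J/mm^3


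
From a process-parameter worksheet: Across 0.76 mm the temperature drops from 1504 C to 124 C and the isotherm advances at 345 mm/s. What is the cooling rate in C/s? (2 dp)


G = (1504-124)/0.76 = 1815.78947368 C/mm
CR = 1815.78947368 * 345 = 626447.37 C/s


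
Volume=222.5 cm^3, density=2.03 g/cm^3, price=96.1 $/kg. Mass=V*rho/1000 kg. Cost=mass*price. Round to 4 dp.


Mass = 222.5*2.03/1000 = 0.451675 kg
Cost = 0.451675 * 96.1 = 43.406 $


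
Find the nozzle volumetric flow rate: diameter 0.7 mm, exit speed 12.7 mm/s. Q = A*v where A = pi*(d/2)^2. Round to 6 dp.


A = pi*(0.7/2)^2 = 0.3848451 mm^2
Q = 0.3848451 * 12.7 = 4.887533 mm^3/s


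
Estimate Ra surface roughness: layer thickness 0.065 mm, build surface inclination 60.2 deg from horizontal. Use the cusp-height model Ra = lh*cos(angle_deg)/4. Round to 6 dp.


Ra = 0.065 * cos(60.2) / 4 = 0.008076 mm


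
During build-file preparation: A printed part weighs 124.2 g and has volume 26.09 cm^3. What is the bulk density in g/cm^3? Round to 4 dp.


rho = 124.2 / 26.09 = 4.7604 g/cm^3


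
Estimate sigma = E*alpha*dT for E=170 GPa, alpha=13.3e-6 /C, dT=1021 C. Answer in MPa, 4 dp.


sigma = 170*1000 * 13.3e-6 * 1021 = 2308.481 MPa


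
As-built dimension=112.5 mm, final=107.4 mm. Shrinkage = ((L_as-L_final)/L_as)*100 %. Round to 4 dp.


Shrinkage = ((112.5-107.4)/112.5)*100 = 4.5333 %


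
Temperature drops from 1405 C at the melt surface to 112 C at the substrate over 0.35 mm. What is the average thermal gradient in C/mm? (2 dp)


G = (1405-112)/0.35 = 3694.29 C/mm


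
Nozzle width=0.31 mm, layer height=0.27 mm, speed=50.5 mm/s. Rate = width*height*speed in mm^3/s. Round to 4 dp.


Rate = 0.31 * 0.27 * 50.5 = 4.2269 mm^3/s


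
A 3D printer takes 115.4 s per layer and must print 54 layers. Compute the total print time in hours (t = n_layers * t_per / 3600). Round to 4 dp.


t = 54 * 115.4 / 3600 = 1.731 hrs


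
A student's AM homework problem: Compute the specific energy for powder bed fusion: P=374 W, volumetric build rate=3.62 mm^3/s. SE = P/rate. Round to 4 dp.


SE = 374 / 3.62 = 103.3149 J/mm^3


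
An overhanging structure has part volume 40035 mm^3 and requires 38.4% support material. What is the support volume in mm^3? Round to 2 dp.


V_support = 40035 * 0.384 = 15373.44 mm^3


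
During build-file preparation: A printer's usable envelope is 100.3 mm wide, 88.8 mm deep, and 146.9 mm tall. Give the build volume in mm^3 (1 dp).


V = 100.3 * 88.8 * 146.9 = 1308385.4 mm^3


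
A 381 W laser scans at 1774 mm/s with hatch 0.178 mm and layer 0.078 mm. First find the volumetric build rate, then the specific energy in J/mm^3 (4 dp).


Build rate = 1774 * 0.178 * 0.078 = 24.630216 mm^3/s
SE = 381 / 24.630216 = 15.4688 J/mm^3


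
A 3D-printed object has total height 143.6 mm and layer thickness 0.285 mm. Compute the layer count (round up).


Layers = ceil(143.6/0.285) = 504


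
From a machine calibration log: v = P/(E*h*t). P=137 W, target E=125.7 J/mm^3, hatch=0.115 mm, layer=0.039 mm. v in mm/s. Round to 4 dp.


v = 137 / (125.7*0.115*0.039) = 243.0093 mm/s


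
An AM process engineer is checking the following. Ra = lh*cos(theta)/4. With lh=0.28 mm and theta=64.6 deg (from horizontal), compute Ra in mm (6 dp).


Ra = 0.28 * cos(64.6) / 4 = 0.030025 mm


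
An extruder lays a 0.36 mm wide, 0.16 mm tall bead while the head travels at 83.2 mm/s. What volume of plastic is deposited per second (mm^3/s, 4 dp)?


Rate = 0.36 * 0.16 * 83.2 = 4.7923 mm^3/s


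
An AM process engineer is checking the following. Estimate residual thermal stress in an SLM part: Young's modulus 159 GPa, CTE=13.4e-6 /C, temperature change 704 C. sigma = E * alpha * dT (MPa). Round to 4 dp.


sigma = 159*1000 * 13.4e-6 * 704 = 1499.9424 MPa


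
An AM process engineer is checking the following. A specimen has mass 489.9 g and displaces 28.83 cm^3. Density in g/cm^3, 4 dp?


rho = 489.9 / 28.83 = 16.9927 g/cm^3


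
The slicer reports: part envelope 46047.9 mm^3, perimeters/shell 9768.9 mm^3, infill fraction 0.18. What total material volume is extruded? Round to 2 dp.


V_infill = (46047.9 - 9768.9) * 0.18 = 6530.22
V_total = 9768.9 + 6530.22 = 16299.12 mm^3


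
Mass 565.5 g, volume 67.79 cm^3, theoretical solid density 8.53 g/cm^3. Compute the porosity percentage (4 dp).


rho_part = 565.5 / 67.79 = 8.34193834 g/cm^3
Porosity = (1 - 8.34193834/8.53)*100 = 2.2047 %


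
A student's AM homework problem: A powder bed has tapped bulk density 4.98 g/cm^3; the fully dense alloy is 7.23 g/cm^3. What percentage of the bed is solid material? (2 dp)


Packing = (4.98/7.23)*100 = 68.88 %


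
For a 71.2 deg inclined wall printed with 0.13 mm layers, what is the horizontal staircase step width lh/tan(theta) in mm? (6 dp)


step = 0.13 / tan(71.2) = 0.044256 mm


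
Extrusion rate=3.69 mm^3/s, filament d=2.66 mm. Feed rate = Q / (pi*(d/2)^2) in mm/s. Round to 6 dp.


A = pi*(2.66/2)^2 = 5.557163
v = 3.69 / 5.557163 = 0.664008 mm/s


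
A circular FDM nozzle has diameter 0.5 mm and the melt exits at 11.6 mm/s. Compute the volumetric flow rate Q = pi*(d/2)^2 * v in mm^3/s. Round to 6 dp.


A = pi*(0.5/2)^2 = 0.19634954 mm^2
Q = 0.19634954 * 11.6 = 2.277655 mm^3/s


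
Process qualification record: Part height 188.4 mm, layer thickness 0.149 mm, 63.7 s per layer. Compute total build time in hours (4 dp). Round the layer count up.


Layers = ceil(188.4/0.149) = 1265
t = 1265 * 63.7 / 3600 = 22.3835 hrs


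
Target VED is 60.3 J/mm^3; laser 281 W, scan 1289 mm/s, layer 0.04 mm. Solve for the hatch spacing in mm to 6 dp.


h = 281 / (60.3*1289*0.04) = 0.090381 mm


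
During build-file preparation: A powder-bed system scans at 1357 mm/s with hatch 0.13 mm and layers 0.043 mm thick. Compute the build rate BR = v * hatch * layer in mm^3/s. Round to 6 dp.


Rate = 1357 * 0.13 * 0.043 = 7.58563 mm^3/s


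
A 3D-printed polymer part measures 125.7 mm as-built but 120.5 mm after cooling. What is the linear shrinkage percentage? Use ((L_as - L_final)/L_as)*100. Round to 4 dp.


Shrinkage = ((125.7-120.5)/125.7)*100 = 4.1368 %


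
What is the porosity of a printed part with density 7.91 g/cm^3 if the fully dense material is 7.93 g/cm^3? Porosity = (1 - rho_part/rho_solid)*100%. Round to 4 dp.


Porosity = (1-7.91/7.93)*100 = 0.2522 %


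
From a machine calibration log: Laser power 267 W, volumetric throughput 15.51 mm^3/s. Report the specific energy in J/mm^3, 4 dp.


SE = 267 / 15.51 = 17.2147 J/mm^3


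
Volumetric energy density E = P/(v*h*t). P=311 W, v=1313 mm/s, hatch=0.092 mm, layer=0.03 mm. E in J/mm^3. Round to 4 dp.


E = 311 / (1313*0.092*0.03) = 85.8196 J/mm^3


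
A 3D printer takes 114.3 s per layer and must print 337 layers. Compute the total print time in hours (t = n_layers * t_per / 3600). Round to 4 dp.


t = 337 * 114.3 / 3600 = 10.6998 hrs


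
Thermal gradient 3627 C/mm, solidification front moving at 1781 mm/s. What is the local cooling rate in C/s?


CR = 3627 * 1781 = 6459687 C/s


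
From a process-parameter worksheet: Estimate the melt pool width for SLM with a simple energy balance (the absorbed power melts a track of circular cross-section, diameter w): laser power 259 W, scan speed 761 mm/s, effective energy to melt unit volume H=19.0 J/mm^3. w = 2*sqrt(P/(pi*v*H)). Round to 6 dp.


w = 2*sqrt(259/(pi*761*19.0)) = 0.15102 mm


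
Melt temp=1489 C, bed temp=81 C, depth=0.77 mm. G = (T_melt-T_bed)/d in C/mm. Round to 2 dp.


G = (1489-81)/0.77 = 1828.57 C/mm


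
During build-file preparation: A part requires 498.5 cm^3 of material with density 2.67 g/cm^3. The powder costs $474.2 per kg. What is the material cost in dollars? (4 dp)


Mass = 498.5*2.67/1000 = 1.330995 kg
Cost = 1.330995 * 474.2 = 631.1578 $


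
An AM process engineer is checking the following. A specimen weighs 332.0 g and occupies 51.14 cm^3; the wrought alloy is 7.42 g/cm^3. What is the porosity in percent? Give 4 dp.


rho_part = 332.0 / 51.14 = 6.49198279 g/cm^3
Porosity = (1 - 6.49198279/7.42)*100 = 12.507 %


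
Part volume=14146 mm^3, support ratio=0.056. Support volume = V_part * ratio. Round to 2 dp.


V_support = 14146 * 0.056 = 792.18 mm^3


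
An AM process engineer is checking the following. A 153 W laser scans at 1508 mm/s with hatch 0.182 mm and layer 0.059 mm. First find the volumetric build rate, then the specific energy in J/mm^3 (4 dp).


Build rate = 1508 * 0.182 * 0.059 = 16.192904 mm^3/s
SE = 153 / 16.192904 = 9.4486 J/mm^3


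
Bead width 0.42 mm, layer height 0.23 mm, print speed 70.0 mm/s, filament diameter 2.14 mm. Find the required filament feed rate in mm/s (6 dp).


Q = 0.42 * 0.23 * 70.0 = 6.762 mm^3/s
A_fil = pi*(2.14/2)^2 = 3.59680943 mm^2
v_feed = 6.762 / 3.59680943 = 1.88 mm/s


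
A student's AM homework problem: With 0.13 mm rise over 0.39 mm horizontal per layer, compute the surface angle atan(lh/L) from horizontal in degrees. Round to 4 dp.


angle = atan(0.13/0.39) = 18.4349 degrees


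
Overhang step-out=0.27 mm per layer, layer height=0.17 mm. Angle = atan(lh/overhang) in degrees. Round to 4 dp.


angle = atan(0.17/0.27) = 32.1957 degrees


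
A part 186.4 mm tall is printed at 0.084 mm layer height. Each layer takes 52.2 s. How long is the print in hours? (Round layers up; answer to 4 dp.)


Layers = ceil(186.4/0.084) = 2220
t = 2220 * 52.2 / 3600 = 32.19 hrs


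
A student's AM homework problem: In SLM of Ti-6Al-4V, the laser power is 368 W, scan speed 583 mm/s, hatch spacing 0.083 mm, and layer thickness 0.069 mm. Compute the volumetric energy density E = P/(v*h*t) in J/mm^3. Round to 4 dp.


E = 368 / (583*0.083*0.069) = 110.2179 J/mm^3


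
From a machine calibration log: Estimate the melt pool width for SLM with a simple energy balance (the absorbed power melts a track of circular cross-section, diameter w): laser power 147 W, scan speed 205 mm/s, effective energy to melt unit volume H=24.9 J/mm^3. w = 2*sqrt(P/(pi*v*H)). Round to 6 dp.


w = 2*sqrt(147/(pi*205*24.9)) = 0.191486 mm


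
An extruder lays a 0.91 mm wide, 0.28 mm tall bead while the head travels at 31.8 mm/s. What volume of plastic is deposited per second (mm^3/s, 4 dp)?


Rate = 0.91 * 0.28 * 31.8 = 8.1026 mm^3/s


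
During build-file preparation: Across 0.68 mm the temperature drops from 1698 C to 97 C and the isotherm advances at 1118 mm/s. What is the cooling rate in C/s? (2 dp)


G = (1698-97)/0.68 = 2354.41176471 C/mm
CR = 2354.41176471 * 1118 = 2632232.35 C/s


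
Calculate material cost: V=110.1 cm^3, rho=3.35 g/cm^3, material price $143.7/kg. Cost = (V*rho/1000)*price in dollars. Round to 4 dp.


Mass = 110.1*3.35/1000 = 0.368835 kg
Cost = 0.368835 * 143.7 = 53.0016 $


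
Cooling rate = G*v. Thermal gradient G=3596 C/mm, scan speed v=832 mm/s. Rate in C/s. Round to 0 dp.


CR = 3596 * 832 = 2991872 C/s


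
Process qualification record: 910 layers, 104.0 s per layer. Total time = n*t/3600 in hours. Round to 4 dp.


t = 910 * 104.0 / 3600 = 26.2889 hrs


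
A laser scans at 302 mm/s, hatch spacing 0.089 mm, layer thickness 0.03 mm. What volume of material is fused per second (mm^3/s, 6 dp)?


Rate = 302 * 0.089 * 0.03 = 0.80634 mm^3/s


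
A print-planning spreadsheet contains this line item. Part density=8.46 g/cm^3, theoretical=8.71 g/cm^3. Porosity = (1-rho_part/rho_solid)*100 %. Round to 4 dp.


Porosity = (1-8.46/8.71)*100 = 2.8703 %


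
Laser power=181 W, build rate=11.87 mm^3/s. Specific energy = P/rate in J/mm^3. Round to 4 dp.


SE = 181 / 11.87 = 15.2485 J/mm^3


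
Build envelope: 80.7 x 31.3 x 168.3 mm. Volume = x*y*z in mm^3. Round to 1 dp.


V = 80.7 * 31.3 * 168.3 = 425110.7 mm^3


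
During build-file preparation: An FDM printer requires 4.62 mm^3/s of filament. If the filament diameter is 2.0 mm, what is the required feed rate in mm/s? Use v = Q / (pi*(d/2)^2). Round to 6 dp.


A = pi*(2.0/2)^2 = 3.141593
v = 4.62 / 3.141593 = 1.470592 mm/s


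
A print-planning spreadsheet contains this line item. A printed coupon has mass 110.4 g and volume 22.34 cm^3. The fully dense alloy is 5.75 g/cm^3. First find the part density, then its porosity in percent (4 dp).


rho_part = 110.4 / 22.34 = 4.94180842 g/cm^3
Porosity = (1 - 4.94180842/5.75)*100 = 14.0555 %


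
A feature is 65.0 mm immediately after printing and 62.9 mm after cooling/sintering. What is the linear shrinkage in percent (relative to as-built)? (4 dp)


Shrinkage = ((65.0-62.9)/65.0)*100 = 3.2308 %


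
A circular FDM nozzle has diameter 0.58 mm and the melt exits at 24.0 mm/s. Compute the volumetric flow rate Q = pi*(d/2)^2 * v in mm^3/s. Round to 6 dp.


A = pi*(0.58/2)^2 = 0.26420794 mm^2
Q = 0.26420794 * 24.0 = 6.340991 mm^3/s


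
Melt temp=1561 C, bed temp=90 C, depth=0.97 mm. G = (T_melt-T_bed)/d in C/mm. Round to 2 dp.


G = (1561-90)/0.97 = 1516.49 C/mm


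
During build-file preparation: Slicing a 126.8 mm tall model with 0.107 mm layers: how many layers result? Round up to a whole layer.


Layers = ceil(126.8/0.107) = 1186


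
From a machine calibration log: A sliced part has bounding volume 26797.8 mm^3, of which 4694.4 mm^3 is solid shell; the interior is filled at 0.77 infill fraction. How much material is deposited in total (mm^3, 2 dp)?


V_infill = (26797.8 - 4694.4) * 0.77 = 17019.62
V_total = 4694.4 + 17019.62 = 21714.02 mm^3


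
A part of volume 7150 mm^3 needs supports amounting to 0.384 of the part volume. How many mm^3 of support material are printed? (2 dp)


V_support = 7150 * 0.384 = 2745.6 mm^3


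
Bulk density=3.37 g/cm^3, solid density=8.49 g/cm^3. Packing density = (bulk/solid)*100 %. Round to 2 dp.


Packing = (3.37/8.49)*100 = 39.69 %


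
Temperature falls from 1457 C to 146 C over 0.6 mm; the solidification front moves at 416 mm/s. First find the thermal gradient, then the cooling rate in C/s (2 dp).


G = (1457-146)/0.6 = 2185.0 C/mm
CR = 2185.0 * 416 = 908960.0 C/s


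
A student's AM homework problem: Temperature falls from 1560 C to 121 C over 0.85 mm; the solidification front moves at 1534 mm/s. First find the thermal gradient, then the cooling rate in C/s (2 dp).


G = (1560-121)/0.85 = 1692.94117647 C/mm
CR = 1692.94117647 * 1534 = 2596971.76 C/s


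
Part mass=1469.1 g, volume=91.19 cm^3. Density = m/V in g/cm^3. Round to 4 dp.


rho = 1469.1 / 91.19 = 16.1103 g/cm^3


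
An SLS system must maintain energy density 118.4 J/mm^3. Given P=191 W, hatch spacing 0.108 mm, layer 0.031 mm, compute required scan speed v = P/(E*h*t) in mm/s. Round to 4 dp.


v = 191 / (118.4*0.108*0.031) = 481.8326 mm/s


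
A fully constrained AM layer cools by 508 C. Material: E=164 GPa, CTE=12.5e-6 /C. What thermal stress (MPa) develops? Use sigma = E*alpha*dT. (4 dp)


sigma = 164*1000 * 12.5e-6 * 508 = 1041.4 MPa


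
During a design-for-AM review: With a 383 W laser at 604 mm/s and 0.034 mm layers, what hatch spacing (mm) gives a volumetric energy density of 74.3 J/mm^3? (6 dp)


h = 383 / (74.3*604*0.034) = 0.251012 mm


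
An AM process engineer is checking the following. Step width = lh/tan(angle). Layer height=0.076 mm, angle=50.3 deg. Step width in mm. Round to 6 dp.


step = 0.076 / tan(50.3) = 0.063096 mm


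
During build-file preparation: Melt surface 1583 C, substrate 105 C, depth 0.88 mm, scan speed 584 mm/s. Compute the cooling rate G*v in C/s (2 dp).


G = (1583-105)/0.88 = 1679.54545455 C/mm
CR = 1679.54545455 * 584 = 980854.55 C/s


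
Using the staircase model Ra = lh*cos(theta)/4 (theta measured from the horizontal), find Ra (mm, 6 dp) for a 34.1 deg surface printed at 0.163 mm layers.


Ra = 0.163 * cos(34.1) / 4 = 0.033743 mm


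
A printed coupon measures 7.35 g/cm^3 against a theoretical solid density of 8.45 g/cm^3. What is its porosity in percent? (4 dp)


Porosity = (1-7.35/8.45)*100 = 13.0178 %


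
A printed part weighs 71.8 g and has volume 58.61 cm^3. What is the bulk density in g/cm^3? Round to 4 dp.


rho = 71.8 / 58.61 = 1.225 g/cm^3


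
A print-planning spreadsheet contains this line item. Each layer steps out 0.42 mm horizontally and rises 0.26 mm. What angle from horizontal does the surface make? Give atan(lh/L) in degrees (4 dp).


angle = atan(0.26/0.42) = 31.7595 degrees


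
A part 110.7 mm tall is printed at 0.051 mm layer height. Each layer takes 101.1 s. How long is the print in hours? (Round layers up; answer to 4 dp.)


Layers = ceil(110.7/0.051) = 2171
t = 2171 * 101.1 / 3600 = 60.9689 hrs


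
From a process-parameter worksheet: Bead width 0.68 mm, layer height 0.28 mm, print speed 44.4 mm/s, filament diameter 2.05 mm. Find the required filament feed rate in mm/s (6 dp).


Q = 0.68 * 0.28 * 44.4 = 8.45376 mm^3/s
A_fil = pi*(2.05/2)^2 = 3.30063578 mm^2
v_feed = 8.45376 / 3.30063578 = 2.561252 mm/s


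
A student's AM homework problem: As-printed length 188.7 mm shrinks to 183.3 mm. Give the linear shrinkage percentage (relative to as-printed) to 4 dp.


Shrinkage = ((188.7-183.3)/188.7)*100 = 2.8617 %


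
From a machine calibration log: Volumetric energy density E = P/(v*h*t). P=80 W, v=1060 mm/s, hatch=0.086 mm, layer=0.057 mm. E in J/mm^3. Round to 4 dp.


E = 80 / (1060*0.086*0.057) = 15.3961 J/mm^3


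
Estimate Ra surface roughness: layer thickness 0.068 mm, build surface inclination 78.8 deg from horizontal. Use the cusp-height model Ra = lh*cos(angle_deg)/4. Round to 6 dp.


Ra = 0.068 * cos(78.8) / 4 = 0.003302 mm


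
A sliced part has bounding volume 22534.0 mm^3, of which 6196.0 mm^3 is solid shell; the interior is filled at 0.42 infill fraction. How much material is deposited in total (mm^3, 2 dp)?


V_infill = (22534.0 - 6196.0) * 0.42 = 6861.96
V_total = 6196.0 + 6861.96 = 13057.96 mm^3


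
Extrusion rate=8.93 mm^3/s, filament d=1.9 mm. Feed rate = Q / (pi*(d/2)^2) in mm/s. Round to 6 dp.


A = pi*(1.9/2)^2 = 2.835287
v = 8.93 / 2.835287 = 3.149593 mm/s


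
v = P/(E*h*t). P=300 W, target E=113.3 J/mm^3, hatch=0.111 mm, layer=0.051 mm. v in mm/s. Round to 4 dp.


v = 300 / (113.3*0.111*0.051) = 467.7332 mm/s


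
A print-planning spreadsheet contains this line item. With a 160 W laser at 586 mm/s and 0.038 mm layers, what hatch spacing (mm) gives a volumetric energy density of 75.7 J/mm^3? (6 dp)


h = 160 / (75.7*586*0.038) = 0.094917 mm


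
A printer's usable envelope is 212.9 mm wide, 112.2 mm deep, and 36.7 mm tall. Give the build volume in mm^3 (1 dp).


V = 212.9 * 112.2 * 36.7 = 876666.8 mm^3
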